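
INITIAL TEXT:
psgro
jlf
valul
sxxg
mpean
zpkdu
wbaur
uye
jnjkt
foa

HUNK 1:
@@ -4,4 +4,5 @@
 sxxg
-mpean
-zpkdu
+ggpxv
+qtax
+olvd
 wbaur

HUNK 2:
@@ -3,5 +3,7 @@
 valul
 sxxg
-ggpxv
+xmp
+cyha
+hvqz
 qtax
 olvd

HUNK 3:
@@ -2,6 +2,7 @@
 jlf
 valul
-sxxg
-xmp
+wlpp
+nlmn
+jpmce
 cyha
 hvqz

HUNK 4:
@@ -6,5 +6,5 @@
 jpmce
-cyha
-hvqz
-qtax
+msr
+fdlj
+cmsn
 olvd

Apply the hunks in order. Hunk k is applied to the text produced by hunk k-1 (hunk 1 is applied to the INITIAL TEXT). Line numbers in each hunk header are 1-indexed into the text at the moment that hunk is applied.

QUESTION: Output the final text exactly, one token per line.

Answer: psgro
jlf
valul
wlpp
nlmn
jpmce
msr
fdlj
cmsn
olvd
wbaur
uye
jnjkt
foa

Derivation:
Hunk 1: at line 4 remove [mpean,zpkdu] add [ggpxv,qtax,olvd] -> 11 lines: psgro jlf valul sxxg ggpxv qtax olvd wbaur uye jnjkt foa
Hunk 2: at line 3 remove [ggpxv] add [xmp,cyha,hvqz] -> 13 lines: psgro jlf valul sxxg xmp cyha hvqz qtax olvd wbaur uye jnjkt foa
Hunk 3: at line 2 remove [sxxg,xmp] add [wlpp,nlmn,jpmce] -> 14 lines: psgro jlf valul wlpp nlmn jpmce cyha hvqz qtax olvd wbaur uye jnjkt foa
Hunk 4: at line 6 remove [cyha,hvqz,qtax] add [msr,fdlj,cmsn] -> 14 lines: psgro jlf valul wlpp nlmn jpmce msr fdlj cmsn olvd wbaur uye jnjkt foa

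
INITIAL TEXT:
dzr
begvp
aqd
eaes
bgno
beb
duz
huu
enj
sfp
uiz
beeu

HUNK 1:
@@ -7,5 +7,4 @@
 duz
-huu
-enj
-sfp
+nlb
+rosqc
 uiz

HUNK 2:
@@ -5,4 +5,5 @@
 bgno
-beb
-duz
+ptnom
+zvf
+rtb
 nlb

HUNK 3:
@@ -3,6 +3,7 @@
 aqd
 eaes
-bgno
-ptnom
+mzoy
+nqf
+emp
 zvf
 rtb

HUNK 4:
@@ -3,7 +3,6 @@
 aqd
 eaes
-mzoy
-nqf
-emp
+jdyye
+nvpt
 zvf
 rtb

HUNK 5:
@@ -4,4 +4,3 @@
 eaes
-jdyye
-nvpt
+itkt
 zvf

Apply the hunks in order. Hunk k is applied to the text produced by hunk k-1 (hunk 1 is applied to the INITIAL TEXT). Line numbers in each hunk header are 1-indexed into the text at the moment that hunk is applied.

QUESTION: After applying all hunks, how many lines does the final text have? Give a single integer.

Hunk 1: at line 7 remove [huu,enj,sfp] add [nlb,rosqc] -> 11 lines: dzr begvp aqd eaes bgno beb duz nlb rosqc uiz beeu
Hunk 2: at line 5 remove [beb,duz] add [ptnom,zvf,rtb] -> 12 lines: dzr begvp aqd eaes bgno ptnom zvf rtb nlb rosqc uiz beeu
Hunk 3: at line 3 remove [bgno,ptnom] add [mzoy,nqf,emp] -> 13 lines: dzr begvp aqd eaes mzoy nqf emp zvf rtb nlb rosqc uiz beeu
Hunk 4: at line 3 remove [mzoy,nqf,emp] add [jdyye,nvpt] -> 12 lines: dzr begvp aqd eaes jdyye nvpt zvf rtb nlb rosqc uiz beeu
Hunk 5: at line 4 remove [jdyye,nvpt] add [itkt] -> 11 lines: dzr begvp aqd eaes itkt zvf rtb nlb rosqc uiz beeu
Final line count: 11

Answer: 11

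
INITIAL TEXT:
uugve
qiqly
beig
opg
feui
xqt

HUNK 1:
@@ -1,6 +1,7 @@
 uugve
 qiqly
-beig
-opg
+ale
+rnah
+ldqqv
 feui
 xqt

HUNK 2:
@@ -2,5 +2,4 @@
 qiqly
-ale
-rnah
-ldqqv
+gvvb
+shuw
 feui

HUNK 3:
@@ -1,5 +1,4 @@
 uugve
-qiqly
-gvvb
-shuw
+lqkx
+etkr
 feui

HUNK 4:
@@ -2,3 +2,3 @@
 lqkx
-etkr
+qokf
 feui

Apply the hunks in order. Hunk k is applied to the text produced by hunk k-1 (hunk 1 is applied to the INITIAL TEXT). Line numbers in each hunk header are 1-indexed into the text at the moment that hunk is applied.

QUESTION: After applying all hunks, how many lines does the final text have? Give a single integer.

Answer: 5

Derivation:
Hunk 1: at line 1 remove [beig,opg] add [ale,rnah,ldqqv] -> 7 lines: uugve qiqly ale rnah ldqqv feui xqt
Hunk 2: at line 2 remove [ale,rnah,ldqqv] add [gvvb,shuw] -> 6 lines: uugve qiqly gvvb shuw feui xqt
Hunk 3: at line 1 remove [qiqly,gvvb,shuw] add [lqkx,etkr] -> 5 lines: uugve lqkx etkr feui xqt
Hunk 4: at line 2 remove [etkr] add [qokf] -> 5 lines: uugve lqkx qokf feui xqt
Final line count: 5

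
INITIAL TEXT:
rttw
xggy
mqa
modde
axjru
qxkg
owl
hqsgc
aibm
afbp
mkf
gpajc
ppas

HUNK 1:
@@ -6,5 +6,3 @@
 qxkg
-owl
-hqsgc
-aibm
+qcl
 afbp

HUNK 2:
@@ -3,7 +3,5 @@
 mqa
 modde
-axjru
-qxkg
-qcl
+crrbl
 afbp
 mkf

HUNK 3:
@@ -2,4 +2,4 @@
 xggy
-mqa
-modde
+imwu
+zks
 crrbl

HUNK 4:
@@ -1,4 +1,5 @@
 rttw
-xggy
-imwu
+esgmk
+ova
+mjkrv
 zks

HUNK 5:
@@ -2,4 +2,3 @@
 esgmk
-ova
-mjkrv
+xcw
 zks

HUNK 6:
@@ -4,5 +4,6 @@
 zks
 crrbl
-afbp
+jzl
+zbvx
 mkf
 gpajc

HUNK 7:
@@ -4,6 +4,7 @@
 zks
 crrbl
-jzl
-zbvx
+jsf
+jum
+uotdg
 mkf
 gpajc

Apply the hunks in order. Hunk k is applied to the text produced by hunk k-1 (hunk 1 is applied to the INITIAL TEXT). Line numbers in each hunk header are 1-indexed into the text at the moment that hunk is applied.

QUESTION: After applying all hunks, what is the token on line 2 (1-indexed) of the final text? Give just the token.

Hunk 1: at line 6 remove [owl,hqsgc,aibm] add [qcl] -> 11 lines: rttw xggy mqa modde axjru qxkg qcl afbp mkf gpajc ppas
Hunk 2: at line 3 remove [axjru,qxkg,qcl] add [crrbl] -> 9 lines: rttw xggy mqa modde crrbl afbp mkf gpajc ppas
Hunk 3: at line 2 remove [mqa,modde] add [imwu,zks] -> 9 lines: rttw xggy imwu zks crrbl afbp mkf gpajc ppas
Hunk 4: at line 1 remove [xggy,imwu] add [esgmk,ova,mjkrv] -> 10 lines: rttw esgmk ova mjkrv zks crrbl afbp mkf gpajc ppas
Hunk 5: at line 2 remove [ova,mjkrv] add [xcw] -> 9 lines: rttw esgmk xcw zks crrbl afbp mkf gpajc ppas
Hunk 6: at line 4 remove [afbp] add [jzl,zbvx] -> 10 lines: rttw esgmk xcw zks crrbl jzl zbvx mkf gpajc ppas
Hunk 7: at line 4 remove [jzl,zbvx] add [jsf,jum,uotdg] -> 11 lines: rttw esgmk xcw zks crrbl jsf jum uotdg mkf gpajc ppas
Final line 2: esgmk

Answer: esgmk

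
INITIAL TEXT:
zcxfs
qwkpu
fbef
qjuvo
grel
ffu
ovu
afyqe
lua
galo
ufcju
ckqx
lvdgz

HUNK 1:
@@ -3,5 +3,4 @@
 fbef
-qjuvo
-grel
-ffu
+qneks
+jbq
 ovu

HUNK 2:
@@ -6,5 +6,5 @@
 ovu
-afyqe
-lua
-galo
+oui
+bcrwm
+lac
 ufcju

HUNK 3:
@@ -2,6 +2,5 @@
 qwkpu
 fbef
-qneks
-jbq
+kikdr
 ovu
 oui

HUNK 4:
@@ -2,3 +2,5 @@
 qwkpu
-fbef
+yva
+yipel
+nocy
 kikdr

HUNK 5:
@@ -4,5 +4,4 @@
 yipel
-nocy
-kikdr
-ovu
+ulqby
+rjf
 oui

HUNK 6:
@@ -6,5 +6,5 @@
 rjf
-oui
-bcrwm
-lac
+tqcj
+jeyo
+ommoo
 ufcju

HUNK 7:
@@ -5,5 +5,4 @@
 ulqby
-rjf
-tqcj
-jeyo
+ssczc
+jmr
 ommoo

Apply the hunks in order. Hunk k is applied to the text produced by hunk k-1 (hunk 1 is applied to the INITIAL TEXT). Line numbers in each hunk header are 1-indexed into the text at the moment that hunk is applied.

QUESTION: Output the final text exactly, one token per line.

Hunk 1: at line 3 remove [qjuvo,grel,ffu] add [qneks,jbq] -> 12 lines: zcxfs qwkpu fbef qneks jbq ovu afyqe lua galo ufcju ckqx lvdgz
Hunk 2: at line 6 remove [afyqe,lua,galo] add [oui,bcrwm,lac] -> 12 lines: zcxfs qwkpu fbef qneks jbq ovu oui bcrwm lac ufcju ckqx lvdgz
Hunk 3: at line 2 remove [qneks,jbq] add [kikdr] -> 11 lines: zcxfs qwkpu fbef kikdr ovu oui bcrwm lac ufcju ckqx lvdgz
Hunk 4: at line 2 remove [fbef] add [yva,yipel,nocy] -> 13 lines: zcxfs qwkpu yva yipel nocy kikdr ovu oui bcrwm lac ufcju ckqx lvdgz
Hunk 5: at line 4 remove [nocy,kikdr,ovu] add [ulqby,rjf] -> 12 lines: zcxfs qwkpu yva yipel ulqby rjf oui bcrwm lac ufcju ckqx lvdgz
Hunk 6: at line 6 remove [oui,bcrwm,lac] add [tqcj,jeyo,ommoo] -> 12 lines: zcxfs qwkpu yva yipel ulqby rjf tqcj jeyo ommoo ufcju ckqx lvdgz
Hunk 7: at line 5 remove [rjf,tqcj,jeyo] add [ssczc,jmr] -> 11 lines: zcxfs qwkpu yva yipel ulqby ssczc jmr ommoo ufcju ckqx lvdgz

Answer: zcxfs
qwkpu
yva
yipel
ulqby
ssczc
jmr
ommoo
ufcju
ckqx
lvdgz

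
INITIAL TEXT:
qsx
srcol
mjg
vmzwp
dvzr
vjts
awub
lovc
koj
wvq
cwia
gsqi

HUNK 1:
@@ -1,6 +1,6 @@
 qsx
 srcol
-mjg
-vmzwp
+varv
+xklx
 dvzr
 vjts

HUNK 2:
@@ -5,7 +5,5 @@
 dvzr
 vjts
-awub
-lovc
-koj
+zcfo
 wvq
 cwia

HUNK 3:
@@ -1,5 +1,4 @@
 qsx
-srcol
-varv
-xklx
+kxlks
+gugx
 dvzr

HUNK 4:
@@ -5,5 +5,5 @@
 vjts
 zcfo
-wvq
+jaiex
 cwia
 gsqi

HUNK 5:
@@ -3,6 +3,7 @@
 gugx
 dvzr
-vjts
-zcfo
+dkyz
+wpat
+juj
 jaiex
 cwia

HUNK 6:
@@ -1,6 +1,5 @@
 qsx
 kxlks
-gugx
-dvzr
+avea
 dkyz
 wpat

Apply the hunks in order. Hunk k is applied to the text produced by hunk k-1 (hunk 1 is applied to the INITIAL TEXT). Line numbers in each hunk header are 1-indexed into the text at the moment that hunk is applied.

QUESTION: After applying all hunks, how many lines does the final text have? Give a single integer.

Hunk 1: at line 1 remove [mjg,vmzwp] add [varv,xklx] -> 12 lines: qsx srcol varv xklx dvzr vjts awub lovc koj wvq cwia gsqi
Hunk 2: at line 5 remove [awub,lovc,koj] add [zcfo] -> 10 lines: qsx srcol varv xklx dvzr vjts zcfo wvq cwia gsqi
Hunk 3: at line 1 remove [srcol,varv,xklx] add [kxlks,gugx] -> 9 lines: qsx kxlks gugx dvzr vjts zcfo wvq cwia gsqi
Hunk 4: at line 5 remove [wvq] add [jaiex] -> 9 lines: qsx kxlks gugx dvzr vjts zcfo jaiex cwia gsqi
Hunk 5: at line 3 remove [vjts,zcfo] add [dkyz,wpat,juj] -> 10 lines: qsx kxlks gugx dvzr dkyz wpat juj jaiex cwia gsqi
Hunk 6: at line 1 remove [gugx,dvzr] add [avea] -> 9 lines: qsx kxlks avea dkyz wpat juj jaiex cwia gsqi
Final line count: 9

Answer: 9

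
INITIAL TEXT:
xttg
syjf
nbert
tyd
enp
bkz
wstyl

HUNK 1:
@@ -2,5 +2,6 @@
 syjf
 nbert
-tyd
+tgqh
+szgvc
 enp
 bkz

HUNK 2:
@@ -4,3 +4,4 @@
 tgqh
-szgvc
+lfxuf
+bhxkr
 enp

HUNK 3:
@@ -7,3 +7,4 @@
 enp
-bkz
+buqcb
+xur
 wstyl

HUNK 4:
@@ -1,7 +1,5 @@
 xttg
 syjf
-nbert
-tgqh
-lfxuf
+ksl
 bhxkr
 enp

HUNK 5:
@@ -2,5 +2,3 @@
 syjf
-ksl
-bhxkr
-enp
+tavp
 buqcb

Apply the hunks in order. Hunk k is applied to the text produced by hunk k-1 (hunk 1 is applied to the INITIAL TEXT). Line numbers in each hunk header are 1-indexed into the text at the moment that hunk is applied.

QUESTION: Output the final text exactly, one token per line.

Answer: xttg
syjf
tavp
buqcb
xur
wstyl

Derivation:
Hunk 1: at line 2 remove [tyd] add [tgqh,szgvc] -> 8 lines: xttg syjf nbert tgqh szgvc enp bkz wstyl
Hunk 2: at line 4 remove [szgvc] add [lfxuf,bhxkr] -> 9 lines: xttg syjf nbert tgqh lfxuf bhxkr enp bkz wstyl
Hunk 3: at line 7 remove [bkz] add [buqcb,xur] -> 10 lines: xttg syjf nbert tgqh lfxuf bhxkr enp buqcb xur wstyl
Hunk 4: at line 1 remove [nbert,tgqh,lfxuf] add [ksl] -> 8 lines: xttg syjf ksl bhxkr enp buqcb xur wstyl
Hunk 5: at line 2 remove [ksl,bhxkr,enp] add [tavp] -> 6 lines: xttg syjf tavp buqcb xur wstyl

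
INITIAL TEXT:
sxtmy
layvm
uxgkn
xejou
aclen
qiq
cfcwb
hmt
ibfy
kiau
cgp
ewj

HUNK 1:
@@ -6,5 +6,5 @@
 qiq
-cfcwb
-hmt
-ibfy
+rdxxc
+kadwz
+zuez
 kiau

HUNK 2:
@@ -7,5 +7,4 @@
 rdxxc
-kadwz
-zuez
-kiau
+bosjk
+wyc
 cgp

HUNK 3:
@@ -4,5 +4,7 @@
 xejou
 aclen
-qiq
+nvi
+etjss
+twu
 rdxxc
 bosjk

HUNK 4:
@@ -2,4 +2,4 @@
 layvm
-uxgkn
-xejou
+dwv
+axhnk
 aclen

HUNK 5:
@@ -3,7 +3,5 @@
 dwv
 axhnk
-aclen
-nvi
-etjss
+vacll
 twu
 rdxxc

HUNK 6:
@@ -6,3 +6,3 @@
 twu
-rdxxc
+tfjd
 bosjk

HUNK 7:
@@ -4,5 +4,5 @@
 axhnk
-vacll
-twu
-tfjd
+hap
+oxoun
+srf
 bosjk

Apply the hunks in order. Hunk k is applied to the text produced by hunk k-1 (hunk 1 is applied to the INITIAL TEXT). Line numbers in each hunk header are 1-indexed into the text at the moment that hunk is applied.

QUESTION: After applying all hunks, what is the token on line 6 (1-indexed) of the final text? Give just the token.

Answer: oxoun

Derivation:
Hunk 1: at line 6 remove [cfcwb,hmt,ibfy] add [rdxxc,kadwz,zuez] -> 12 lines: sxtmy layvm uxgkn xejou aclen qiq rdxxc kadwz zuez kiau cgp ewj
Hunk 2: at line 7 remove [kadwz,zuez,kiau] add [bosjk,wyc] -> 11 lines: sxtmy layvm uxgkn xejou aclen qiq rdxxc bosjk wyc cgp ewj
Hunk 3: at line 4 remove [qiq] add [nvi,etjss,twu] -> 13 lines: sxtmy layvm uxgkn xejou aclen nvi etjss twu rdxxc bosjk wyc cgp ewj
Hunk 4: at line 2 remove [uxgkn,xejou] add [dwv,axhnk] -> 13 lines: sxtmy layvm dwv axhnk aclen nvi etjss twu rdxxc bosjk wyc cgp ewj
Hunk 5: at line 3 remove [aclen,nvi,etjss] add [vacll] -> 11 lines: sxtmy layvm dwv axhnk vacll twu rdxxc bosjk wyc cgp ewj
Hunk 6: at line 6 remove [rdxxc] add [tfjd] -> 11 lines: sxtmy layvm dwv axhnk vacll twu tfjd bosjk wyc cgp ewj
Hunk 7: at line 4 remove [vacll,twu,tfjd] add [hap,oxoun,srf] -> 11 lines: sxtmy layvm dwv axhnk hap oxoun srf bosjk wyc cgp ewj
Final line 6: oxoun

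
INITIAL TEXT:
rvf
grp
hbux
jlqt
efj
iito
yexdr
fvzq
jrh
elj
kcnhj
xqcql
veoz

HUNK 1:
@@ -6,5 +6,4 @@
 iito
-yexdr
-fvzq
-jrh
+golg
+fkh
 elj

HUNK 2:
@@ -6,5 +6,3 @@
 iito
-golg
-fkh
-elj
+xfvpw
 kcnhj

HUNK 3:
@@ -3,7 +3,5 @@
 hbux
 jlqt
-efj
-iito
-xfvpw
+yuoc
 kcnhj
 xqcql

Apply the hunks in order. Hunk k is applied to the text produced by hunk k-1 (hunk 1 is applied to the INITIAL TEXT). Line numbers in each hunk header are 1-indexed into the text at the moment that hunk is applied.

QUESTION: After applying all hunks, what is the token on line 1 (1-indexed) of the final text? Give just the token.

Answer: rvf

Derivation:
Hunk 1: at line 6 remove [yexdr,fvzq,jrh] add [golg,fkh] -> 12 lines: rvf grp hbux jlqt efj iito golg fkh elj kcnhj xqcql veoz
Hunk 2: at line 6 remove [golg,fkh,elj] add [xfvpw] -> 10 lines: rvf grp hbux jlqt efj iito xfvpw kcnhj xqcql veoz
Hunk 3: at line 3 remove [efj,iito,xfvpw] add [yuoc] -> 8 lines: rvf grp hbux jlqt yuoc kcnhj xqcql veoz
Final line 1: rvf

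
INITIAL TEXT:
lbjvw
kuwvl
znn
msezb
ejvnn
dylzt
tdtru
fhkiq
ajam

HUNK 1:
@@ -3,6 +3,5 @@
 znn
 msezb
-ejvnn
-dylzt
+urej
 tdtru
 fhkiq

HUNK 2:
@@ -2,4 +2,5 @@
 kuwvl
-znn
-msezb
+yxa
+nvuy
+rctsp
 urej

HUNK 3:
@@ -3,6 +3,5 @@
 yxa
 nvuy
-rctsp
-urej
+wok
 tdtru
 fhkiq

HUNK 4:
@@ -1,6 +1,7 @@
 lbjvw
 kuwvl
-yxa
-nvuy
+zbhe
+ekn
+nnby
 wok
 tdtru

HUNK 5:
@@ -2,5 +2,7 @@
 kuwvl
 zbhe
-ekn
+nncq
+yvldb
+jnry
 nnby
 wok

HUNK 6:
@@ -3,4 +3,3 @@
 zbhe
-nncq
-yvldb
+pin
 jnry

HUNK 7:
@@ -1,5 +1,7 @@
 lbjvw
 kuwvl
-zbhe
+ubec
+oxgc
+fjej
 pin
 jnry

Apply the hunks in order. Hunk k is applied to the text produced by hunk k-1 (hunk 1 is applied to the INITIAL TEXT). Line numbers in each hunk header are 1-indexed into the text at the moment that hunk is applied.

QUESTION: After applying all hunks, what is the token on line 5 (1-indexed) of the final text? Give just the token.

Hunk 1: at line 3 remove [ejvnn,dylzt] add [urej] -> 8 lines: lbjvw kuwvl znn msezb urej tdtru fhkiq ajam
Hunk 2: at line 2 remove [znn,msezb] add [yxa,nvuy,rctsp] -> 9 lines: lbjvw kuwvl yxa nvuy rctsp urej tdtru fhkiq ajam
Hunk 3: at line 3 remove [rctsp,urej] add [wok] -> 8 lines: lbjvw kuwvl yxa nvuy wok tdtru fhkiq ajam
Hunk 4: at line 1 remove [yxa,nvuy] add [zbhe,ekn,nnby] -> 9 lines: lbjvw kuwvl zbhe ekn nnby wok tdtru fhkiq ajam
Hunk 5: at line 2 remove [ekn] add [nncq,yvldb,jnry] -> 11 lines: lbjvw kuwvl zbhe nncq yvldb jnry nnby wok tdtru fhkiq ajam
Hunk 6: at line 3 remove [nncq,yvldb] add [pin] -> 10 lines: lbjvw kuwvl zbhe pin jnry nnby wok tdtru fhkiq ajam
Hunk 7: at line 1 remove [zbhe] add [ubec,oxgc,fjej] -> 12 lines: lbjvw kuwvl ubec oxgc fjej pin jnry nnby wok tdtru fhkiq ajam
Final line 5: fjej

Answer: fjej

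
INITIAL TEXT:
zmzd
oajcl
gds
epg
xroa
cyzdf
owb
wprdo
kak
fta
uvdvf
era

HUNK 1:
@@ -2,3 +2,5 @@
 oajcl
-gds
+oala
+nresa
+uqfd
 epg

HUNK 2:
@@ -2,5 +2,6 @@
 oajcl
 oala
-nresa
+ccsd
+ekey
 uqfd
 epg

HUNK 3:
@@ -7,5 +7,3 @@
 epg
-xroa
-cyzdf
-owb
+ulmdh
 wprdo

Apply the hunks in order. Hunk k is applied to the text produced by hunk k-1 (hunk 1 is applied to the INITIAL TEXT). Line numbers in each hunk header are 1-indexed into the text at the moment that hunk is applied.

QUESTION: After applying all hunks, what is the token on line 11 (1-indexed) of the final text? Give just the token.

Answer: fta

Derivation:
Hunk 1: at line 2 remove [gds] add [oala,nresa,uqfd] -> 14 lines: zmzd oajcl oala nresa uqfd epg xroa cyzdf owb wprdo kak fta uvdvf era
Hunk 2: at line 2 remove [nresa] add [ccsd,ekey] -> 15 lines: zmzd oajcl oala ccsd ekey uqfd epg xroa cyzdf owb wprdo kak fta uvdvf era
Hunk 3: at line 7 remove [xroa,cyzdf,owb] add [ulmdh] -> 13 lines: zmzd oajcl oala ccsd ekey uqfd epg ulmdh wprdo kak fta uvdvf era
Final line 11: fta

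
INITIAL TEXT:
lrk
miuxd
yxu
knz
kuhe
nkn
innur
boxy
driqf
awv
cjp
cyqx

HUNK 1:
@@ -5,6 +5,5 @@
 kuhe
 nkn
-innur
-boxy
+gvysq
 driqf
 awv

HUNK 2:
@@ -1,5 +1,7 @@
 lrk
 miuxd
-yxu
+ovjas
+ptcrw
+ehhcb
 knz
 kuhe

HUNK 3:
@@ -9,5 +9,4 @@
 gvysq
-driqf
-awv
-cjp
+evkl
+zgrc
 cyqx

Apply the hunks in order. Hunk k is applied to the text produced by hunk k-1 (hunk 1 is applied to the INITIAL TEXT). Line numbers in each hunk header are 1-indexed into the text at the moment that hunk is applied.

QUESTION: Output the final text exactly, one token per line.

Hunk 1: at line 5 remove [innur,boxy] add [gvysq] -> 11 lines: lrk miuxd yxu knz kuhe nkn gvysq driqf awv cjp cyqx
Hunk 2: at line 1 remove [yxu] add [ovjas,ptcrw,ehhcb] -> 13 lines: lrk miuxd ovjas ptcrw ehhcb knz kuhe nkn gvysq driqf awv cjp cyqx
Hunk 3: at line 9 remove [driqf,awv,cjp] add [evkl,zgrc] -> 12 lines: lrk miuxd ovjas ptcrw ehhcb knz kuhe nkn gvysq evkl zgrc cyqx

Answer: lrk
miuxd
ovjas
ptcrw
ehhcb
knz
kuhe
nkn
gvysq
evkl
zgrc
cyqx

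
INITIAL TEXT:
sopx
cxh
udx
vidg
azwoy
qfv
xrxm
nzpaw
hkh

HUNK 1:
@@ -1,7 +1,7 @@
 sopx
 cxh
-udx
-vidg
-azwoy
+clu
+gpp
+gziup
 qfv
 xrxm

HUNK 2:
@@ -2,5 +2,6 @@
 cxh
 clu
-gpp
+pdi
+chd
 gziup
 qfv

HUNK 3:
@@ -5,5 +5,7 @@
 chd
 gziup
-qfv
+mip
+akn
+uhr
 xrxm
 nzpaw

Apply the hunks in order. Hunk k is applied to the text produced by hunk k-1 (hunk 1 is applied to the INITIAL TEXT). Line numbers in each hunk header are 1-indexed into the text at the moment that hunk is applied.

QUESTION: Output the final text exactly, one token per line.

Answer: sopx
cxh
clu
pdi
chd
gziup
mip
akn
uhr
xrxm
nzpaw
hkh

Derivation:
Hunk 1: at line 1 remove [udx,vidg,azwoy] add [clu,gpp,gziup] -> 9 lines: sopx cxh clu gpp gziup qfv xrxm nzpaw hkh
Hunk 2: at line 2 remove [gpp] add [pdi,chd] -> 10 lines: sopx cxh clu pdi chd gziup qfv xrxm nzpaw hkh
Hunk 3: at line 5 remove [qfv] add [mip,akn,uhr] -> 12 lines: sopx cxh clu pdi chd gziup mip akn uhr xrxm nzpaw hkh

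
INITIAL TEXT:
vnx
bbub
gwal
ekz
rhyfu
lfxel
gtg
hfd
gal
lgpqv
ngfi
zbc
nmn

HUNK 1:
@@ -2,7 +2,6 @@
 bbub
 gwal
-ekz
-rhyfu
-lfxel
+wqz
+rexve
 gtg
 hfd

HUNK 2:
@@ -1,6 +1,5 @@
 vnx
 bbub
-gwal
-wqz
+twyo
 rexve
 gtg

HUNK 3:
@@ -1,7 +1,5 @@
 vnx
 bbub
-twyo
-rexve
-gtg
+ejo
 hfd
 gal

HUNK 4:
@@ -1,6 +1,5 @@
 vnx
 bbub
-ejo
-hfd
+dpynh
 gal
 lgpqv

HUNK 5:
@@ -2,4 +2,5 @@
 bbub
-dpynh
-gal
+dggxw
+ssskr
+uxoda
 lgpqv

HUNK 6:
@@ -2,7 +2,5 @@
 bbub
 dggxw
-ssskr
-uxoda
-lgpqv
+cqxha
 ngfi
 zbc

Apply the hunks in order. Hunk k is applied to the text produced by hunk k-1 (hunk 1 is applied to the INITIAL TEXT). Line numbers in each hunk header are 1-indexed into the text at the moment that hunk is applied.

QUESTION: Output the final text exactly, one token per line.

Answer: vnx
bbub
dggxw
cqxha
ngfi
zbc
nmn

Derivation:
Hunk 1: at line 2 remove [ekz,rhyfu,lfxel] add [wqz,rexve] -> 12 lines: vnx bbub gwal wqz rexve gtg hfd gal lgpqv ngfi zbc nmn
Hunk 2: at line 1 remove [gwal,wqz] add [twyo] -> 11 lines: vnx bbub twyo rexve gtg hfd gal lgpqv ngfi zbc nmn
Hunk 3: at line 1 remove [twyo,rexve,gtg] add [ejo] -> 9 lines: vnx bbub ejo hfd gal lgpqv ngfi zbc nmn
Hunk 4: at line 1 remove [ejo,hfd] add [dpynh] -> 8 lines: vnx bbub dpynh gal lgpqv ngfi zbc nmn
Hunk 5: at line 2 remove [dpynh,gal] add [dggxw,ssskr,uxoda] -> 9 lines: vnx bbub dggxw ssskr uxoda lgpqv ngfi zbc nmn
Hunk 6: at line 2 remove [ssskr,uxoda,lgpqv] add [cqxha] -> 7 lines: vnx bbub dggxw cqxha ngfi zbc nmn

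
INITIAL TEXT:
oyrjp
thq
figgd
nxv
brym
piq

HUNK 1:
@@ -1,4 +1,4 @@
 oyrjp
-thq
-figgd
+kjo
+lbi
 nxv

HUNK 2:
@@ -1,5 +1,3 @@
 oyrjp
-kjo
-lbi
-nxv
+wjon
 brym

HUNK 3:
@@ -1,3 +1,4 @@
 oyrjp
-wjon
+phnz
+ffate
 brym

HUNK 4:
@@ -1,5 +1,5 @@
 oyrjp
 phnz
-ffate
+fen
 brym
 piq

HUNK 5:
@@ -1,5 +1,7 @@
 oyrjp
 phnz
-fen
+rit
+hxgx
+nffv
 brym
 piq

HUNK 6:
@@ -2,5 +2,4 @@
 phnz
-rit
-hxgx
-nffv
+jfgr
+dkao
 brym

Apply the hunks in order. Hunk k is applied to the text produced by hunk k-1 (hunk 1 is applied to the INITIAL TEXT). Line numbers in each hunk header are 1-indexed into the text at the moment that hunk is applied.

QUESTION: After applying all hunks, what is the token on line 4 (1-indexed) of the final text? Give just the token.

Hunk 1: at line 1 remove [thq,figgd] add [kjo,lbi] -> 6 lines: oyrjp kjo lbi nxv brym piq
Hunk 2: at line 1 remove [kjo,lbi,nxv] add [wjon] -> 4 lines: oyrjp wjon brym piq
Hunk 3: at line 1 remove [wjon] add [phnz,ffate] -> 5 lines: oyrjp phnz ffate brym piq
Hunk 4: at line 1 remove [ffate] add [fen] -> 5 lines: oyrjp phnz fen brym piq
Hunk 5: at line 1 remove [fen] add [rit,hxgx,nffv] -> 7 lines: oyrjp phnz rit hxgx nffv brym piq
Hunk 6: at line 2 remove [rit,hxgx,nffv] add [jfgr,dkao] -> 6 lines: oyrjp phnz jfgr dkao brym piq
Final line 4: dkao

Answer: dkao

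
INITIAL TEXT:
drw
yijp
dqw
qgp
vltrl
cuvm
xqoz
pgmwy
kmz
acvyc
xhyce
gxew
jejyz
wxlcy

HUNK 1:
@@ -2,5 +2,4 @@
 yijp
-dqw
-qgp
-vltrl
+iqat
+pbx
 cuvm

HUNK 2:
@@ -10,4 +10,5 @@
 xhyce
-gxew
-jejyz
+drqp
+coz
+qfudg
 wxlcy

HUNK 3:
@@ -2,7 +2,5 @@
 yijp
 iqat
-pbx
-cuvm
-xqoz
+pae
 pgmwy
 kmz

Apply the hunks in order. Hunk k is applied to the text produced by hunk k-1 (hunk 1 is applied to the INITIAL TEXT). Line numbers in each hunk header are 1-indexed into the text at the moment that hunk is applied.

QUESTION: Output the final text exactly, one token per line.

Answer: drw
yijp
iqat
pae
pgmwy
kmz
acvyc
xhyce
drqp
coz
qfudg
wxlcy

Derivation:
Hunk 1: at line 2 remove [dqw,qgp,vltrl] add [iqat,pbx] -> 13 lines: drw yijp iqat pbx cuvm xqoz pgmwy kmz acvyc xhyce gxew jejyz wxlcy
Hunk 2: at line 10 remove [gxew,jejyz] add [drqp,coz,qfudg] -> 14 lines: drw yijp iqat pbx cuvm xqoz pgmwy kmz acvyc xhyce drqp coz qfudg wxlcy
Hunk 3: at line 2 remove [pbx,cuvm,xqoz] add [pae] -> 12 lines: drw yijp iqat pae pgmwy kmz acvyc xhyce drqp coz qfudg wxlcy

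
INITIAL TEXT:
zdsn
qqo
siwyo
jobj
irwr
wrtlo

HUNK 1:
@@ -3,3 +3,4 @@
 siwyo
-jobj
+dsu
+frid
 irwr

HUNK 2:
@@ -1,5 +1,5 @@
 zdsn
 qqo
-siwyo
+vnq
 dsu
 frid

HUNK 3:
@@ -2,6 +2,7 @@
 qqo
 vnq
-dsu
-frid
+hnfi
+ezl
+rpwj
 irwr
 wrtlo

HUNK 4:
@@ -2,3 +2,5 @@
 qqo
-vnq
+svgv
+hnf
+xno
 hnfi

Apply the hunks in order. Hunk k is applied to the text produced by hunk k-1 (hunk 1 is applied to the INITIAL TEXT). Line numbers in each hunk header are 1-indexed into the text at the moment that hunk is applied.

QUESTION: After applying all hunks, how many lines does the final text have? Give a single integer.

Answer: 10

Derivation:
Hunk 1: at line 3 remove [jobj] add [dsu,frid] -> 7 lines: zdsn qqo siwyo dsu frid irwr wrtlo
Hunk 2: at line 1 remove [siwyo] add [vnq] -> 7 lines: zdsn qqo vnq dsu frid irwr wrtlo
Hunk 3: at line 2 remove [dsu,frid] add [hnfi,ezl,rpwj] -> 8 lines: zdsn qqo vnq hnfi ezl rpwj irwr wrtlo
Hunk 4: at line 2 remove [vnq] add [svgv,hnf,xno] -> 10 lines: zdsn qqo svgv hnf xno hnfi ezl rpwj irwr wrtlo
Final line count: 10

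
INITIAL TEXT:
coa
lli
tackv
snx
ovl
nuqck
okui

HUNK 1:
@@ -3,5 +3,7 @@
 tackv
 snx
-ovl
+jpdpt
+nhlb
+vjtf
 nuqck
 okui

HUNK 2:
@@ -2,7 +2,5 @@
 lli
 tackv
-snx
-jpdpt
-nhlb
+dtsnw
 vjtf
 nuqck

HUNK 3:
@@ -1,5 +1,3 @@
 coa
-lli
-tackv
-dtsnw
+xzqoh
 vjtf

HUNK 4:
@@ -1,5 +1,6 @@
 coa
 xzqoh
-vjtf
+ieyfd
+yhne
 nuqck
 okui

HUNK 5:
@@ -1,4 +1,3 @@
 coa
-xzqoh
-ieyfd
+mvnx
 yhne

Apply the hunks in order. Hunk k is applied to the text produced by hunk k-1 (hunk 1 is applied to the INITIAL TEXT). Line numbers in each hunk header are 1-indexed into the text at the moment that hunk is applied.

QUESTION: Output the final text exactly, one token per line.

Hunk 1: at line 3 remove [ovl] add [jpdpt,nhlb,vjtf] -> 9 lines: coa lli tackv snx jpdpt nhlb vjtf nuqck okui
Hunk 2: at line 2 remove [snx,jpdpt,nhlb] add [dtsnw] -> 7 lines: coa lli tackv dtsnw vjtf nuqck okui
Hunk 3: at line 1 remove [lli,tackv,dtsnw] add [xzqoh] -> 5 lines: coa xzqoh vjtf nuqck okui
Hunk 4: at line 1 remove [vjtf] add [ieyfd,yhne] -> 6 lines: coa xzqoh ieyfd yhne nuqck okui
Hunk 5: at line 1 remove [xzqoh,ieyfd] add [mvnx] -> 5 lines: coa mvnx yhne nuqck okui

Answer: coa
mvnx
yhne
nuqck
okui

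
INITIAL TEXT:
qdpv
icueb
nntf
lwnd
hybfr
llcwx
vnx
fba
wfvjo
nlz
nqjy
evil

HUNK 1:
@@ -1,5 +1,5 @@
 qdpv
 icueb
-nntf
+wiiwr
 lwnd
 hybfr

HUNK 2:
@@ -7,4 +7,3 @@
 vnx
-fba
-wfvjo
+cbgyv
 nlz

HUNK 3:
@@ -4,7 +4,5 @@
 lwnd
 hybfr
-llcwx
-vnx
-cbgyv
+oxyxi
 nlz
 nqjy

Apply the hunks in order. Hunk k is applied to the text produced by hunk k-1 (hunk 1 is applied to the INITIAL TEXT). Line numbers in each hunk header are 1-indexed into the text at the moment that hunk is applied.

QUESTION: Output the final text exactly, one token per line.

Hunk 1: at line 1 remove [nntf] add [wiiwr] -> 12 lines: qdpv icueb wiiwr lwnd hybfr llcwx vnx fba wfvjo nlz nqjy evil
Hunk 2: at line 7 remove [fba,wfvjo] add [cbgyv] -> 11 lines: qdpv icueb wiiwr lwnd hybfr llcwx vnx cbgyv nlz nqjy evil
Hunk 3: at line 4 remove [llcwx,vnx,cbgyv] add [oxyxi] -> 9 lines: qdpv icueb wiiwr lwnd hybfr oxyxi nlz nqjy evil

Answer: qdpv
icueb
wiiwr
lwnd
hybfr
oxyxi
nlz
nqjy
evil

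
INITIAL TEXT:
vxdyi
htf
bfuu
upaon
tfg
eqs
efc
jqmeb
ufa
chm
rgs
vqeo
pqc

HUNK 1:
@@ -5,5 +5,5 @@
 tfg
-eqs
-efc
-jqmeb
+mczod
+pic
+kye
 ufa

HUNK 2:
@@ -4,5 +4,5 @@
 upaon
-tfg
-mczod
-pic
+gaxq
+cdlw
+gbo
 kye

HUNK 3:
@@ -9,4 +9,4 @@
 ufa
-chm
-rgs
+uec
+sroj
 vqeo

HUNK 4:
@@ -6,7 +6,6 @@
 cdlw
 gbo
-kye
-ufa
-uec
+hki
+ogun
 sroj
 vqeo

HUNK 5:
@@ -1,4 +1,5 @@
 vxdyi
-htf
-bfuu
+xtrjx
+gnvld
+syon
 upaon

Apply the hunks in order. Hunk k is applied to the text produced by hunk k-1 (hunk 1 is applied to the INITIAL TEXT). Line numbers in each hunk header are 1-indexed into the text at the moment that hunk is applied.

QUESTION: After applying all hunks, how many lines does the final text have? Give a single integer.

Hunk 1: at line 5 remove [eqs,efc,jqmeb] add [mczod,pic,kye] -> 13 lines: vxdyi htf bfuu upaon tfg mczod pic kye ufa chm rgs vqeo pqc
Hunk 2: at line 4 remove [tfg,mczod,pic] add [gaxq,cdlw,gbo] -> 13 lines: vxdyi htf bfuu upaon gaxq cdlw gbo kye ufa chm rgs vqeo pqc
Hunk 3: at line 9 remove [chm,rgs] add [uec,sroj] -> 13 lines: vxdyi htf bfuu upaon gaxq cdlw gbo kye ufa uec sroj vqeo pqc
Hunk 4: at line 6 remove [kye,ufa,uec] add [hki,ogun] -> 12 lines: vxdyi htf bfuu upaon gaxq cdlw gbo hki ogun sroj vqeo pqc
Hunk 5: at line 1 remove [htf,bfuu] add [xtrjx,gnvld,syon] -> 13 lines: vxdyi xtrjx gnvld syon upaon gaxq cdlw gbo hki ogun sroj vqeo pqc
Final line count: 13

Answer: 13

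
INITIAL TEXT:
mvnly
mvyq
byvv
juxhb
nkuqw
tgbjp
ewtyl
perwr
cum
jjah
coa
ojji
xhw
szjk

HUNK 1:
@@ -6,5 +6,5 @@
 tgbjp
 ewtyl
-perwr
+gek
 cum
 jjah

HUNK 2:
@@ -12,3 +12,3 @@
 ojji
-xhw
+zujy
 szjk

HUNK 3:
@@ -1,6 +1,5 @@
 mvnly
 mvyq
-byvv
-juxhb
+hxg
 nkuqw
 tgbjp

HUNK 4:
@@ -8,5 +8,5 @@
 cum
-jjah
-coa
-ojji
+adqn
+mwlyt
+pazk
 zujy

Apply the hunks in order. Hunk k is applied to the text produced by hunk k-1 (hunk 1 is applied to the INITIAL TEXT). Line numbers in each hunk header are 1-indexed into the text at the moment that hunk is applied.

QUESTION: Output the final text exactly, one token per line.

Hunk 1: at line 6 remove [perwr] add [gek] -> 14 lines: mvnly mvyq byvv juxhb nkuqw tgbjp ewtyl gek cum jjah coa ojji xhw szjk
Hunk 2: at line 12 remove [xhw] add [zujy] -> 14 lines: mvnly mvyq byvv juxhb nkuqw tgbjp ewtyl gek cum jjah coa ojji zujy szjk
Hunk 3: at line 1 remove [byvv,juxhb] add [hxg] -> 13 lines: mvnly mvyq hxg nkuqw tgbjp ewtyl gek cum jjah coa ojji zujy szjk
Hunk 4: at line 8 remove [jjah,coa,ojji] add [adqn,mwlyt,pazk] -> 13 lines: mvnly mvyq hxg nkuqw tgbjp ewtyl gek cum adqn mwlyt pazk zujy szjk

Answer: mvnly
mvyq
hxg
nkuqw
tgbjp
ewtyl
gek
cum
adqn
mwlyt
pazk
zujy
szjk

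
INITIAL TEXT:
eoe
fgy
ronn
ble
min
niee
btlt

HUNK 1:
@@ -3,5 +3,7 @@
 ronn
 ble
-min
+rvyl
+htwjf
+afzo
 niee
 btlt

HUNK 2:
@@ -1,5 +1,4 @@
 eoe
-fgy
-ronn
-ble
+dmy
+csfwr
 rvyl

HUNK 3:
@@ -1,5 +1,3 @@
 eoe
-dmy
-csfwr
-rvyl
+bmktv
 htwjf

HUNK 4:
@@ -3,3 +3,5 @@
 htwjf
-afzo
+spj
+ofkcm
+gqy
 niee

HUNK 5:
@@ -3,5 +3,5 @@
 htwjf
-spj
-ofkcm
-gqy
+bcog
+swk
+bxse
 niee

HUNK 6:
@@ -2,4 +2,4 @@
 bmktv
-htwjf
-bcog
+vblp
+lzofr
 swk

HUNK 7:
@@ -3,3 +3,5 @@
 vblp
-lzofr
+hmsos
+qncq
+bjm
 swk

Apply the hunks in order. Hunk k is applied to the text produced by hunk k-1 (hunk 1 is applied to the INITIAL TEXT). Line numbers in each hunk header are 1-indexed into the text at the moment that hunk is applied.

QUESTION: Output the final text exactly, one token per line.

Answer: eoe
bmktv
vblp
hmsos
qncq
bjm
swk
bxse
niee
btlt

Derivation:
Hunk 1: at line 3 remove [min] add [rvyl,htwjf,afzo] -> 9 lines: eoe fgy ronn ble rvyl htwjf afzo niee btlt
Hunk 2: at line 1 remove [fgy,ronn,ble] add [dmy,csfwr] -> 8 lines: eoe dmy csfwr rvyl htwjf afzo niee btlt
Hunk 3: at line 1 remove [dmy,csfwr,rvyl] add [bmktv] -> 6 lines: eoe bmktv htwjf afzo niee btlt
Hunk 4: at line 3 remove [afzo] add [spj,ofkcm,gqy] -> 8 lines: eoe bmktv htwjf spj ofkcm gqy niee btlt
Hunk 5: at line 3 remove [spj,ofkcm,gqy] add [bcog,swk,bxse] -> 8 lines: eoe bmktv htwjf bcog swk bxse niee btlt
Hunk 6: at line 2 remove [htwjf,bcog] add [vblp,lzofr] -> 8 lines: eoe bmktv vblp lzofr swk bxse niee btlt
Hunk 7: at line 3 remove [lzofr] add [hmsos,qncq,bjm] -> 10 lines: eoe bmktv vblp hmsos qncq bjm swk bxse niee btlt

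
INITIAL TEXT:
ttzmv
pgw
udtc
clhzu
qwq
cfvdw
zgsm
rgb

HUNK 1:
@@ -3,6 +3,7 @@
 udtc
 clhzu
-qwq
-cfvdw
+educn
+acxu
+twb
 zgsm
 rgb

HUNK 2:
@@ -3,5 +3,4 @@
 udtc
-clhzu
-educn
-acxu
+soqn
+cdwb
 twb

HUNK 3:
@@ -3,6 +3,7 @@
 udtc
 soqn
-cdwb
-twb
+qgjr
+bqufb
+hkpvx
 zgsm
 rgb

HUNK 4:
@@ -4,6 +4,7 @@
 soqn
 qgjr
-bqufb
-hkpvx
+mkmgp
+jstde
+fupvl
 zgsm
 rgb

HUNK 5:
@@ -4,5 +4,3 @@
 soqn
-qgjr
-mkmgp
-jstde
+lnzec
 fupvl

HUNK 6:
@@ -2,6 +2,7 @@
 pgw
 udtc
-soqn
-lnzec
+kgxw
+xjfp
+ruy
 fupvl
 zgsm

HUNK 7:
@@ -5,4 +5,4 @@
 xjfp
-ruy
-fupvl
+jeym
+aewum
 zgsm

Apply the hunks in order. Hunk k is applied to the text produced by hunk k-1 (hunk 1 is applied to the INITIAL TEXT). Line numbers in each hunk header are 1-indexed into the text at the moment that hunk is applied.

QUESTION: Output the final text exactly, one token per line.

Answer: ttzmv
pgw
udtc
kgxw
xjfp
jeym
aewum
zgsm
rgb

Derivation:
Hunk 1: at line 3 remove [qwq,cfvdw] add [educn,acxu,twb] -> 9 lines: ttzmv pgw udtc clhzu educn acxu twb zgsm rgb
Hunk 2: at line 3 remove [clhzu,educn,acxu] add [soqn,cdwb] -> 8 lines: ttzmv pgw udtc soqn cdwb twb zgsm rgb
Hunk 3: at line 3 remove [cdwb,twb] add [qgjr,bqufb,hkpvx] -> 9 lines: ttzmv pgw udtc soqn qgjr bqufb hkpvx zgsm rgb
Hunk 4: at line 4 remove [bqufb,hkpvx] add [mkmgp,jstde,fupvl] -> 10 lines: ttzmv pgw udtc soqn qgjr mkmgp jstde fupvl zgsm rgb
Hunk 5: at line 4 remove [qgjr,mkmgp,jstde] add [lnzec] -> 8 lines: ttzmv pgw udtc soqn lnzec fupvl zgsm rgb
Hunk 6: at line 2 remove [soqn,lnzec] add [kgxw,xjfp,ruy] -> 9 lines: ttzmv pgw udtc kgxw xjfp ruy fupvl zgsm rgb
Hunk 7: at line 5 remove [ruy,fupvl] add [jeym,aewum] -> 9 lines: ttzmv pgw udtc kgxw xjfp jeym aewum zgsm rgb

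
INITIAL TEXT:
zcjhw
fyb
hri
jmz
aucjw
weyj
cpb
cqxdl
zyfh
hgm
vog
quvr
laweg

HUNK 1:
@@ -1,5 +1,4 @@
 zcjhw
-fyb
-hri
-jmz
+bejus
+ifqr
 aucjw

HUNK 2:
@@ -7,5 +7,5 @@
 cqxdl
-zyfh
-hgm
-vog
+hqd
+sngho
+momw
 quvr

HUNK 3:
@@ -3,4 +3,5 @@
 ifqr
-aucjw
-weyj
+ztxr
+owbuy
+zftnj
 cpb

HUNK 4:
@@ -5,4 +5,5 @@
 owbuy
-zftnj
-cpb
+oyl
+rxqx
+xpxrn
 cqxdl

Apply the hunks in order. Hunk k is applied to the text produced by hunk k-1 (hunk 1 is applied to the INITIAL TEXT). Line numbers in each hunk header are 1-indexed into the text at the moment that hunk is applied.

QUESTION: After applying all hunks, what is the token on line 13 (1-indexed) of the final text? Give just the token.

Answer: quvr

Derivation:
Hunk 1: at line 1 remove [fyb,hri,jmz] add [bejus,ifqr] -> 12 lines: zcjhw bejus ifqr aucjw weyj cpb cqxdl zyfh hgm vog quvr laweg
Hunk 2: at line 7 remove [zyfh,hgm,vog] add [hqd,sngho,momw] -> 12 lines: zcjhw bejus ifqr aucjw weyj cpb cqxdl hqd sngho momw quvr laweg
Hunk 3: at line 3 remove [aucjw,weyj] add [ztxr,owbuy,zftnj] -> 13 lines: zcjhw bejus ifqr ztxr owbuy zftnj cpb cqxdl hqd sngho momw quvr laweg
Hunk 4: at line 5 remove [zftnj,cpb] add [oyl,rxqx,xpxrn] -> 14 lines: zcjhw bejus ifqr ztxr owbuy oyl rxqx xpxrn cqxdl hqd sngho momw quvr laweg
Final line 13: quvr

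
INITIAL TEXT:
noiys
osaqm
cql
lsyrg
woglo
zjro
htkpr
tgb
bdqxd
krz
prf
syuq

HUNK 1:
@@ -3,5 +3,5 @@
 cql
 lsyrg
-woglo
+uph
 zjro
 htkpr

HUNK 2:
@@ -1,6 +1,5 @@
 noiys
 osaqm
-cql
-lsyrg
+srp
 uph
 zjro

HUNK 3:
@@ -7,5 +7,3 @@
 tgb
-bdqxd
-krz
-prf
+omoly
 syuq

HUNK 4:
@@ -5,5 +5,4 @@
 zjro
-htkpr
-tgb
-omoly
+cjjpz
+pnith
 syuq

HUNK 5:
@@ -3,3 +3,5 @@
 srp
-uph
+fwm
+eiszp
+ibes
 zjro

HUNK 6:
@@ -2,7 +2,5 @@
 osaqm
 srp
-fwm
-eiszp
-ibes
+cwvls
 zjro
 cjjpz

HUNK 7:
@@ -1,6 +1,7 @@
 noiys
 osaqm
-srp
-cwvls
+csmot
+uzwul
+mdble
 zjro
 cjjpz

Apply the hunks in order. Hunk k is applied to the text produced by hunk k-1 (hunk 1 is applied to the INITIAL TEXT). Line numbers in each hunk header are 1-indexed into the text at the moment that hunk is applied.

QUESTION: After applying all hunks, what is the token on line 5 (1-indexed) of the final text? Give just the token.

Answer: mdble

Derivation:
Hunk 1: at line 3 remove [woglo] add [uph] -> 12 lines: noiys osaqm cql lsyrg uph zjro htkpr tgb bdqxd krz prf syuq
Hunk 2: at line 1 remove [cql,lsyrg] add [srp] -> 11 lines: noiys osaqm srp uph zjro htkpr tgb bdqxd krz prf syuq
Hunk 3: at line 7 remove [bdqxd,krz,prf] add [omoly] -> 9 lines: noiys osaqm srp uph zjro htkpr tgb omoly syuq
Hunk 4: at line 5 remove [htkpr,tgb,omoly] add [cjjpz,pnith] -> 8 lines: noiys osaqm srp uph zjro cjjpz pnith syuq
Hunk 5: at line 3 remove [uph] add [fwm,eiszp,ibes] -> 10 lines: noiys osaqm srp fwm eiszp ibes zjro cjjpz pnith syuq
Hunk 6: at line 2 remove [fwm,eiszp,ibes] add [cwvls] -> 8 lines: noiys osaqm srp cwvls zjro cjjpz pnith syuq
Hunk 7: at line 1 remove [srp,cwvls] add [csmot,uzwul,mdble] -> 9 lines: noiys osaqm csmot uzwul mdble zjro cjjpz pnith syuq
Final line 5: mdble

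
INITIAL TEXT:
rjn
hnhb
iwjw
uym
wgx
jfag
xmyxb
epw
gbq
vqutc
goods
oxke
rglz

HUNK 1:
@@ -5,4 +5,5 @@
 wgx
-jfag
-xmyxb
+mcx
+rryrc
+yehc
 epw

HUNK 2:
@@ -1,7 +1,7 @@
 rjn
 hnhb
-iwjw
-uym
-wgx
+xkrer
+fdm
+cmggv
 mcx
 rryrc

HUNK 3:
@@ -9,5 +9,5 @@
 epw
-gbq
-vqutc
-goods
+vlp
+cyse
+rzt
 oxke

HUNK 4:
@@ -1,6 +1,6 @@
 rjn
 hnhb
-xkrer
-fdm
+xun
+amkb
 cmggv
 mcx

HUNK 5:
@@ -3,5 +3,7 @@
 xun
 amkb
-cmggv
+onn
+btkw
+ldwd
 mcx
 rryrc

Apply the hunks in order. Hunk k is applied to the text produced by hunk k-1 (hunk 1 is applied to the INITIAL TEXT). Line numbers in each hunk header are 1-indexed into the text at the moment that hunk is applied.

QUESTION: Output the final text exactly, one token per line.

Answer: rjn
hnhb
xun
amkb
onn
btkw
ldwd
mcx
rryrc
yehc
epw
vlp
cyse
rzt
oxke
rglz

Derivation:
Hunk 1: at line 5 remove [jfag,xmyxb] add [mcx,rryrc,yehc] -> 14 lines: rjn hnhb iwjw uym wgx mcx rryrc yehc epw gbq vqutc goods oxke rglz
Hunk 2: at line 1 remove [iwjw,uym,wgx] add [xkrer,fdm,cmggv] -> 14 lines: rjn hnhb xkrer fdm cmggv mcx rryrc yehc epw gbq vqutc goods oxke rglz
Hunk 3: at line 9 remove [gbq,vqutc,goods] add [vlp,cyse,rzt] -> 14 lines: rjn hnhb xkrer fdm cmggv mcx rryrc yehc epw vlp cyse rzt oxke rglz
Hunk 4: at line 1 remove [xkrer,fdm] add [xun,amkb] -> 14 lines: rjn hnhb xun amkb cmggv mcx rryrc yehc epw vlp cyse rzt oxke rglz
Hunk 5: at line 3 remove [cmggv] add [onn,btkw,ldwd] -> 16 lines: rjn hnhb xun amkb onn btkw ldwd mcx rryrc yehc epw vlp cyse rzt oxke rglz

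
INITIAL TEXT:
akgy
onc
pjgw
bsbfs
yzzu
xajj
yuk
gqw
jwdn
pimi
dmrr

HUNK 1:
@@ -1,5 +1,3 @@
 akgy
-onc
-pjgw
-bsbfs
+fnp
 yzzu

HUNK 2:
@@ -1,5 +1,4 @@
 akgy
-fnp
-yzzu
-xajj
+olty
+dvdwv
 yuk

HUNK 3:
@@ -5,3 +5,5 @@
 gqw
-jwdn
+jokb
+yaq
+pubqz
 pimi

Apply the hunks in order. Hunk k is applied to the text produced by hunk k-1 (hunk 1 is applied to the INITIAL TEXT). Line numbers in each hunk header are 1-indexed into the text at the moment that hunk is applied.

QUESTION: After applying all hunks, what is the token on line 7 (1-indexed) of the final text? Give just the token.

Answer: yaq

Derivation:
Hunk 1: at line 1 remove [onc,pjgw,bsbfs] add [fnp] -> 9 lines: akgy fnp yzzu xajj yuk gqw jwdn pimi dmrr
Hunk 2: at line 1 remove [fnp,yzzu,xajj] add [olty,dvdwv] -> 8 lines: akgy olty dvdwv yuk gqw jwdn pimi dmrr
Hunk 3: at line 5 remove [jwdn] add [jokb,yaq,pubqz] -> 10 lines: akgy olty dvdwv yuk gqw jokb yaq pubqz pimi dmrr
Final line 7: yaq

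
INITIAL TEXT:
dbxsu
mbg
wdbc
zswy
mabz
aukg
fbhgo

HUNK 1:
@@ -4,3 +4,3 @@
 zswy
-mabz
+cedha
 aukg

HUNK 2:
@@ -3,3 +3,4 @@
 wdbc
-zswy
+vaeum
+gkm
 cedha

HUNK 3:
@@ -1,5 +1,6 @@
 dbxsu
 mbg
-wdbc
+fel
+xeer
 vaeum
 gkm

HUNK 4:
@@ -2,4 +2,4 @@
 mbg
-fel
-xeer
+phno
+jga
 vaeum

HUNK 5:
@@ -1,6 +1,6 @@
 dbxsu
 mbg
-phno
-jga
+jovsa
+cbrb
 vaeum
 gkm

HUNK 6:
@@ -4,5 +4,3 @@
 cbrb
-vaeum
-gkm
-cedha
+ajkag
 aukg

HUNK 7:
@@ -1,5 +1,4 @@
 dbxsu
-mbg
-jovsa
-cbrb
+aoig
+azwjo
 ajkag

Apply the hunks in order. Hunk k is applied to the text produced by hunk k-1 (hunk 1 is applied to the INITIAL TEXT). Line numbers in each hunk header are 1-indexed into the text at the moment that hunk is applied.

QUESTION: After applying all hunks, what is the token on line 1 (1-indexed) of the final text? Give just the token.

Hunk 1: at line 4 remove [mabz] add [cedha] -> 7 lines: dbxsu mbg wdbc zswy cedha aukg fbhgo
Hunk 2: at line 3 remove [zswy] add [vaeum,gkm] -> 8 lines: dbxsu mbg wdbc vaeum gkm cedha aukg fbhgo
Hunk 3: at line 1 remove [wdbc] add [fel,xeer] -> 9 lines: dbxsu mbg fel xeer vaeum gkm cedha aukg fbhgo
Hunk 4: at line 2 remove [fel,xeer] add [phno,jga] -> 9 lines: dbxsu mbg phno jga vaeum gkm cedha aukg fbhgo
Hunk 5: at line 1 remove [phno,jga] add [jovsa,cbrb] -> 9 lines: dbxsu mbg jovsa cbrb vaeum gkm cedha aukg fbhgo
Hunk 6: at line 4 remove [vaeum,gkm,cedha] add [ajkag] -> 7 lines: dbxsu mbg jovsa cbrb ajkag aukg fbhgo
Hunk 7: at line 1 remove [mbg,jovsa,cbrb] add [aoig,azwjo] -> 6 lines: dbxsu aoig azwjo ajkag aukg fbhgo
Final line 1: dbxsu

Answer: dbxsu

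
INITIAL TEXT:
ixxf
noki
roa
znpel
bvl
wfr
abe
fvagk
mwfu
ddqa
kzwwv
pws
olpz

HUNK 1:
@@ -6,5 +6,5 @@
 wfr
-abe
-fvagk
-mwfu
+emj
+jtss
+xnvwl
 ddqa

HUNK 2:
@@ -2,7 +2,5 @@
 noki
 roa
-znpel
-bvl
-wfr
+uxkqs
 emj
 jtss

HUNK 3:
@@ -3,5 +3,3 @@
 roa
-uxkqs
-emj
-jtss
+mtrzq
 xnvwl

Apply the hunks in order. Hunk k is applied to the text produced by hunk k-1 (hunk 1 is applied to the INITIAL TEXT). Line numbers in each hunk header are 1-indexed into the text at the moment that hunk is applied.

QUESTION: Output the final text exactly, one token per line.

Hunk 1: at line 6 remove [abe,fvagk,mwfu] add [emj,jtss,xnvwl] -> 13 lines: ixxf noki roa znpel bvl wfr emj jtss xnvwl ddqa kzwwv pws olpz
Hunk 2: at line 2 remove [znpel,bvl,wfr] add [uxkqs] -> 11 lines: ixxf noki roa uxkqs emj jtss xnvwl ddqa kzwwv pws olpz
Hunk 3: at line 3 remove [uxkqs,emj,jtss] add [mtrzq] -> 9 lines: ixxf noki roa mtrzq xnvwl ddqa kzwwv pws olpz

Answer: ixxf
noki
roa
mtrzq
xnvwl
ddqa
kzwwv
pws
olpz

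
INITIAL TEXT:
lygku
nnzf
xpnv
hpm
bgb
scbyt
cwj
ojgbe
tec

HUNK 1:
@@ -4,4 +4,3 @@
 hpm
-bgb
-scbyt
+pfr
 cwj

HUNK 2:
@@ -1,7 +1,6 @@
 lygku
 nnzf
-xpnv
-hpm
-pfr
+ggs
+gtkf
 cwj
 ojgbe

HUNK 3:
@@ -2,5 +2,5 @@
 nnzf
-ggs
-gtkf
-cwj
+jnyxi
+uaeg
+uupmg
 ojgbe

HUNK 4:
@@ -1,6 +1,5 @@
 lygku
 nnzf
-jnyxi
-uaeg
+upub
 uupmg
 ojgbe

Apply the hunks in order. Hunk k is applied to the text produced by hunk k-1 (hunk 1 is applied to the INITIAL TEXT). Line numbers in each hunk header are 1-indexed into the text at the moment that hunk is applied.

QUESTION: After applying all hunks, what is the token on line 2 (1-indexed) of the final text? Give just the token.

Answer: nnzf

Derivation:
Hunk 1: at line 4 remove [bgb,scbyt] add [pfr] -> 8 lines: lygku nnzf xpnv hpm pfr cwj ojgbe tec
Hunk 2: at line 1 remove [xpnv,hpm,pfr] add [ggs,gtkf] -> 7 lines: lygku nnzf ggs gtkf cwj ojgbe tec
Hunk 3: at line 2 remove [ggs,gtkf,cwj] add [jnyxi,uaeg,uupmg] -> 7 lines: lygku nnzf jnyxi uaeg uupmg ojgbe tec
Hunk 4: at line 1 remove [jnyxi,uaeg] add [upub] -> 6 lines: lygku nnzf upub uupmg ojgbe tec
Final line 2: nnzf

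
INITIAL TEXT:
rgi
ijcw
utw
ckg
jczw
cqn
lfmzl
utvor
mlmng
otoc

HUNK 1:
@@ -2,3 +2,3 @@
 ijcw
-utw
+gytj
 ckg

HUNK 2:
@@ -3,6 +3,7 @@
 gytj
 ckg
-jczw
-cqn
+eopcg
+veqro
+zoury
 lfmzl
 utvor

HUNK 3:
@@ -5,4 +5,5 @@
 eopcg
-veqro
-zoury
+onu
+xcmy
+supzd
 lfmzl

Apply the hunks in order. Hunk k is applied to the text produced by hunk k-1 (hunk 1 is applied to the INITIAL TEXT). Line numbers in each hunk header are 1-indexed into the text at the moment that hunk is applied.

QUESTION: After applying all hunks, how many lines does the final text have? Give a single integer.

Answer: 12

Derivation:
Hunk 1: at line 2 remove [utw] add [gytj] -> 10 lines: rgi ijcw gytj ckg jczw cqn lfmzl utvor mlmng otoc
Hunk 2: at line 3 remove [jczw,cqn] add [eopcg,veqro,zoury] -> 11 lines: rgi ijcw gytj ckg eopcg veqro zoury lfmzl utvor mlmng otoc
Hunk 3: at line 5 remove [veqro,zoury] add [onu,xcmy,supzd] -> 12 lines: rgi ijcw gytj ckg eopcg onu xcmy supzd lfmzl utvor mlmng otoc
Final line count: 12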